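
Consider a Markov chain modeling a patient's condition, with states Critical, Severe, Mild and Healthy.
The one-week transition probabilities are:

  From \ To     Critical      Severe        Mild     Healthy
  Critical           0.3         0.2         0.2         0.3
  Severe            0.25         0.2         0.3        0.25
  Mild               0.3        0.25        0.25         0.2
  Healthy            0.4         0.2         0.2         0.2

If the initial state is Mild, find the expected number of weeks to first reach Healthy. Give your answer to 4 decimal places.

4.1650

Let t(s) be the expected number of weeks to first reach Healthy from state s, with t(Healthy) = 0. Conditioning on the first week:
t(Critical) = 1 + 0.3·t(Critical) + 0.2·t(Severe) + 0.2·t(Mild)
t(Severe) = 1 + 0.25·t(Critical) + 0.2·t(Severe) + 0.3·t(Mild)
t(Mild) = 1 + 0.3·t(Critical) + 0.25·t(Severe) + 0.25·t(Mild)
Solving: t(Critical) = 3.7575, t(Severe) = 3.9861, t(Mild) = 4.1650.
Expected weeks from Mild to Healthy: 4.1650.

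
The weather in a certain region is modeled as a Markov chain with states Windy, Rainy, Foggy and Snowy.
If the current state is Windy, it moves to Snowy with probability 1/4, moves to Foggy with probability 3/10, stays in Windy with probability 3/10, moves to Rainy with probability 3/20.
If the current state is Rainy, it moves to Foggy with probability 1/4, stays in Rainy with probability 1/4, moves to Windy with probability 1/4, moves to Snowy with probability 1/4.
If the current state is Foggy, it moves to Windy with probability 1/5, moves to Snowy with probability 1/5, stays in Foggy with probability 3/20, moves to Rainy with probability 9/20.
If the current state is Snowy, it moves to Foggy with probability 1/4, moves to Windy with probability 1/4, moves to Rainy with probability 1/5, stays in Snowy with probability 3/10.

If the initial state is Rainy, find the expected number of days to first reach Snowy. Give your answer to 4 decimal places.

Let t(s) be the expected number of days to first reach Snowy from state s, with t(Snowy) = 0. Conditioning on the first day:
t(Windy) = 1 + 0.3·t(Windy) + 0.15·t(Rainy) + 0.3·t(Foggy)
t(Rainy) = 1 + 0.25·t(Windy) + 0.25·t(Rainy) + 0.25·t(Foggy)
t(Foggy) = 1 + 0.2·t(Windy) + 0.45·t(Rainy) + 0.15·t(Foggy)
Solving: t(Windy) = 4.2105, t(Rainy) = 4.2005, t(Foggy) = 4.3910.
Expected days from Rainy to Snowy: 4.2005.

4.2005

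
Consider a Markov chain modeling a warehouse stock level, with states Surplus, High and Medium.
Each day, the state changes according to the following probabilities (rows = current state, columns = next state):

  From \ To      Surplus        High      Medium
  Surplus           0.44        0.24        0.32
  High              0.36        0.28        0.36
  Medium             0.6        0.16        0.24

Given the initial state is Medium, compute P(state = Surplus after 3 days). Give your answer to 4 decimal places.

Propagate the distribution vector 3 days from Medium.
After 0 days: (0.0000, 0.0000, 1.0000)
After 1 day: (0.6000, 0.1600, 0.2400)
After 2 days: (0.4656, 0.2272, 0.3072)
After 3 days: (0.4710, 0.2245, 0.3045)
P(in Surplus after 3 days) = 0.4710

0.4710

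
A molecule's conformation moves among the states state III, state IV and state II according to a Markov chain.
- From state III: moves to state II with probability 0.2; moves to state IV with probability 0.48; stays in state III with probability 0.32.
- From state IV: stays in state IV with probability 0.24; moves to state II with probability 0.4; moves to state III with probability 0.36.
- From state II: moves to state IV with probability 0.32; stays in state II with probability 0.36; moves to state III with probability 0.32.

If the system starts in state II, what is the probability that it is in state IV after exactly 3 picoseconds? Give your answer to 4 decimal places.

0.3456

Propagate the distribution vector 3 picoseconds from state II.
After 0 picoseconds: (0.0000, 0.0000, 1.0000)
After 1 picosecond: (0.3200, 0.3200, 0.3600)
After 2 picoseconds: (0.3328, 0.3456, 0.3216)
After 3 picoseconds: (0.3338, 0.3456, 0.3206)
P(in state IV after 3 picoseconds) = 0.3456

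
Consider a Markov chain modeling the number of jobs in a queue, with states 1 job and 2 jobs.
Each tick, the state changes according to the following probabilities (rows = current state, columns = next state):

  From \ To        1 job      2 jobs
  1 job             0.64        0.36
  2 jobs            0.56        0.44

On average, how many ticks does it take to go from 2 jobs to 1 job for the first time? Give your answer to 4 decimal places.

1.7857

Let t(s) be the expected number of ticks to first reach 1 job from state s, with t(1 job) = 0. Conditioning on the first tick:
t(2 jobs) = 1 + 0.44·t(2 jobs)
Solving: t(2 jobs) = 1.7857.
Expected ticks from 2 jobs to 1 job: 1.7857.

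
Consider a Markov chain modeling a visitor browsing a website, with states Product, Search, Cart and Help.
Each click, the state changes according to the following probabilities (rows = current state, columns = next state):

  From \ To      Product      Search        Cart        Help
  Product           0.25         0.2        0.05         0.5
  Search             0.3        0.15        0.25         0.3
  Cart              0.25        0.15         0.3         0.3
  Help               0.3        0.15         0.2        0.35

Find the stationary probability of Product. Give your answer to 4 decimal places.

0.2769

Let the stationary distribution be π with π = πP and π_1 + π_2 + π_3 + π_4 = 1.
π_1 = 0.25·π_1 + 0.3·π_2 + 0.25·π_3 + 0.3·π_4
π_2 = 0.2·π_1 + 0.15·π_2 + 0.15·π_3 + 0.15·π_4
π_3 = 0.05·π_1 + 0.25·π_2 + 0.3·π_3 + 0.2·π_4
Solving with the normalization constraint gives π = (0.2769, 0.1638, 0.1852, 0.3741).
So the stationary probability of Product is 0.2769.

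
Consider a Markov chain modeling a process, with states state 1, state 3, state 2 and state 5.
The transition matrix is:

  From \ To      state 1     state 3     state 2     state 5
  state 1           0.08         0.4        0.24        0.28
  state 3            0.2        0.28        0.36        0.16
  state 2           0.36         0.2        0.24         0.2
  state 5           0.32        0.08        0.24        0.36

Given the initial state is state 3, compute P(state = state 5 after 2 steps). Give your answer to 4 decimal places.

0.2304

Propagate the distribution vector 2 steps from state 3.
After 0 steps: (0.0000, 1.0000, 0.0000, 0.0000)
After 1 step: (0.2000, 0.2800, 0.3600, 0.1600)
After 2 steps: (0.2528, 0.2432, 0.2736, 0.2304)
P(in state 5 after 2 steps) = 0.2304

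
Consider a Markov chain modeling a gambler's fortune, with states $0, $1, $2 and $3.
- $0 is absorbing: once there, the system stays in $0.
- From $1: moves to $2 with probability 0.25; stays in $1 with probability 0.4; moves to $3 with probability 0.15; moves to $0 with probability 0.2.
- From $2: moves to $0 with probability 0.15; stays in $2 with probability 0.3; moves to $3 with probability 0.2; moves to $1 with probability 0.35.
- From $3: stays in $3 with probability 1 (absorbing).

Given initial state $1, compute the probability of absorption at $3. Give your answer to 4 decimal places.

0.4662

Let h(s) be the probability of absorption at $3 starting from transient state s. Then h($3) = 1 and h($0) = 0. By first-step analysis:
h($1) = 0.2·0 + 0.4·h($1) + 0.25·h($2) + 0.15·1
h($2) = 0.15·0 + 0.35·h($1) + 0.3·h($2) + 0.2·1
Solving: h($1) = 0.4662, h($2) = 0.5188.
Starting from $1, the probability is 0.4662.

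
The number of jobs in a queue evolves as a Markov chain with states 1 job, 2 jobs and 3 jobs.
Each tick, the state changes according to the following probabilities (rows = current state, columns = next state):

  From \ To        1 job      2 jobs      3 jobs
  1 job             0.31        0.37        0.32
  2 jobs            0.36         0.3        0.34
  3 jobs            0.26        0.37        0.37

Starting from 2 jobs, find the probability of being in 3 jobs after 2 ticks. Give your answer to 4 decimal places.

0.3430

Sum over the intermediate state after 1 tick:
P = P(2 jobs→1 job)·P(1 job→3 jobs) + P(2 jobs→2 jobs)·P(2 jobs→3 jobs) + P(2 jobs→3 jobs)·P(3 jobs→3 jobs)
  = 0.36×0.32 + 0.3×0.34 + 0.34×0.37
  = 0.1152 + 0.1020 + 0.1258 = 0.3430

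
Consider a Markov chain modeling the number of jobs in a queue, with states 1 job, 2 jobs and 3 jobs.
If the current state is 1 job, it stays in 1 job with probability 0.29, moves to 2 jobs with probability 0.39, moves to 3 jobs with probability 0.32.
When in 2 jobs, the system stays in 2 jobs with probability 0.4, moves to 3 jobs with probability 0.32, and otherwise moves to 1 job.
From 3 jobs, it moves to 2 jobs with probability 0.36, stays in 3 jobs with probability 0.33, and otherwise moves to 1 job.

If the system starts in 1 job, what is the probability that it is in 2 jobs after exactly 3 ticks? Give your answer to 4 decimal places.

Propagate the distribution vector 3 ticks from 1 job.
After 0 ticks: (1.0000, 0.0000, 0.0000)
After 1 tick: (0.2900, 0.3900, 0.3200)
After 2 ticks: (0.2925, 0.3843, 0.3232)
After 3 ticks: (0.2926, 0.3841, 0.3232)
P(in 2 jobs after 3 ticks) = 0.3841

0.3841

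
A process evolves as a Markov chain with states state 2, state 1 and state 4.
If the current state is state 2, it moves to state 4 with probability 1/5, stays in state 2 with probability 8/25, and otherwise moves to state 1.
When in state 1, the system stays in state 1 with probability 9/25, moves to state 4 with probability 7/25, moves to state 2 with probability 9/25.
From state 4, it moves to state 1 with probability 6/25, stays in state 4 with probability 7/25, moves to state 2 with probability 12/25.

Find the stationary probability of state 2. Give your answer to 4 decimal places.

Let the stationary distribution be π with π = πP and π_1 + π_2 + π_3 = 1.
π_1 = 0.32·π_1 + 0.36·π_2 + 0.48·π_3
π_2 = 0.48·π_1 + 0.36·π_2 + 0.24·π_3
Solving with the normalization constraint gives π = (0.3750, 0.3750, 0.2500).
So the stationary probability of state 2 is 0.3750.

0.3750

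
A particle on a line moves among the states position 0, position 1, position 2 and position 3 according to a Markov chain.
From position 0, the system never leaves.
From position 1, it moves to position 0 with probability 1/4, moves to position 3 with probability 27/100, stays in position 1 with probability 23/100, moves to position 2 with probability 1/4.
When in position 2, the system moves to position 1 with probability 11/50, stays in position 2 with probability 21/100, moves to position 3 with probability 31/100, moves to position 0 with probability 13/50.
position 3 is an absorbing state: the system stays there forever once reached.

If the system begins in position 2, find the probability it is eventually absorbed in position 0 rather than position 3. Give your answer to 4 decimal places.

Let h(s) be the probability of absorption at position 0 starting from transient state s. Then h(position 0) = 1 and h(position 3) = 0. By first-step analysis:
h(position 1) = 0.25·1 + 0.23·h(position 1) + 0.25·h(position 2) + 0.27·0
h(position 2) = 0.26·1 + 0.22·h(position 1) + 0.21·h(position 2) + 0.31·0
Solving: h(position 1) = 0.4744, h(position 2) = 0.4612.
Starting from position 2, the probability is 0.4612.

0.4612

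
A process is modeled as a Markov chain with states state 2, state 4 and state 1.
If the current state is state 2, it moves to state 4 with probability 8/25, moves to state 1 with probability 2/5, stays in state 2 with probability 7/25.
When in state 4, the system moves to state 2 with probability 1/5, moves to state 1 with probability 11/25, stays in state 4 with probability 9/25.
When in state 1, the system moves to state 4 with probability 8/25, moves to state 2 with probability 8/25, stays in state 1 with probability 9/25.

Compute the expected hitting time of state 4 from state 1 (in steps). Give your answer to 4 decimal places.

Let t(s) be the expected number of steps to first reach state 4 from state s, with t(state 4) = 0. Conditioning on the first step:
t(state 2) = 1 + 0.28·t(state 2) + 0.4·t(state 1)
t(state 1) = 1 + 0.32·t(state 2) + 0.36·t(state 1)
Solving: t(state 2) = 3.1250, t(state 1) = 3.1250.
Expected steps from state 1 to state 4: 3.1250.

3.1250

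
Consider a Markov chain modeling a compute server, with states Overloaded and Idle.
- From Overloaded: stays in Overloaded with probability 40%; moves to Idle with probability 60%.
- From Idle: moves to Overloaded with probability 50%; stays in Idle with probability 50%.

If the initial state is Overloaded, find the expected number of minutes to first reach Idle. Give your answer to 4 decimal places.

Let t(s) be the expected number of minutes to first reach Idle from state s, with t(Idle) = 0. Conditioning on the first minute:
t(Overloaded) = 1 + 0.4·t(Overloaded)
Solving: t(Overloaded) = 1.6667.
Expected minutes from Overloaded to Idle: 1.6667.

1.6667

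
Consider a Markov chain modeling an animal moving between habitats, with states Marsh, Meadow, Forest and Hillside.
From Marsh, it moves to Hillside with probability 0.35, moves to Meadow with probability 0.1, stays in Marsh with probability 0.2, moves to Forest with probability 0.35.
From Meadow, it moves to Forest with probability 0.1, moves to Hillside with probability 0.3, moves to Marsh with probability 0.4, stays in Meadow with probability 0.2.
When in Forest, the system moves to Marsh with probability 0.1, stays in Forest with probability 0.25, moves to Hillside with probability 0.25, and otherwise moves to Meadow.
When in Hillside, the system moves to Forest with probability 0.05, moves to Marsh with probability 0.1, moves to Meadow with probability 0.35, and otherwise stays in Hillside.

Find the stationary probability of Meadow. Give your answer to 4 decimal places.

Let the stationary distribution be π with π = πP and π_1 + π_2 + π_3 + π_4 = 1.
π_1 = 0.2·π_1 + 0.4·π_2 + 0.1·π_3 + 0.1·π_4
π_2 = 0.1·π_1 + 0.2·π_2 + 0.4·π_3 + 0.35·π_4
π_3 = 0.35·π_1 + 0.1·π_2 + 0.25·π_3 + 0.05·π_4
Solving with the normalization constraint gives π = (0.2003, 0.2675, 0.1543, 0.3779).
So the stationary probability of Meadow is 0.2675.

0.2675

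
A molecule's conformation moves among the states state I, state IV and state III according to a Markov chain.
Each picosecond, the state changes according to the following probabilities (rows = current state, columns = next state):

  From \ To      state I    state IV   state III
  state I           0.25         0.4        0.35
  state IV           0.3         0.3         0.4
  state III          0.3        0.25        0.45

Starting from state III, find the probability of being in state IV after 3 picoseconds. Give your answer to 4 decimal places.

Propagate the distribution vector 3 picoseconds from state III.
After 0 picoseconds: (0.0000, 0.0000, 1.0000)
After 1 picosecond: (0.3000, 0.2500, 0.4500)
After 2 picoseconds: (0.2850, 0.3075, 0.4075)
After 3 picoseconds: (0.2858, 0.3081, 0.4061)
P(in state IV after 3 picoseconds) = 0.3081

0.3081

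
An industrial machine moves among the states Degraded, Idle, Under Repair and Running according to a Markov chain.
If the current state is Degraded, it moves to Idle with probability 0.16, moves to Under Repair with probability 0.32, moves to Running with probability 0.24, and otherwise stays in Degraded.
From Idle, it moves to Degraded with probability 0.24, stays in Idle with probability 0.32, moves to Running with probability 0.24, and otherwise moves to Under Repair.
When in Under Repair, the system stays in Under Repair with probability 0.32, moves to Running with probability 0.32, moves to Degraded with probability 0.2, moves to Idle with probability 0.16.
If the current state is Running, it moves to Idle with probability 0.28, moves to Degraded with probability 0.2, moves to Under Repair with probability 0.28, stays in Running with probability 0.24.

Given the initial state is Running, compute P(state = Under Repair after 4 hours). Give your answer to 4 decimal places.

0.2821

Propagate the distribution vector 4 hours from Running.
After 0 hours: (0.0000, 0.0000, 0.0000, 1.0000)
After 1 hour: (0.2000, 0.2800, 0.2800, 0.2400)
After 2 hours: (0.2272, 0.2336, 0.2768, 0.2624)
After 3 hours: (0.2275, 0.2289, 0.2815, 0.2621)
After 4 hours: (0.2274, 0.2281, 0.2821, 0.2625)
P(in Under Repair after 4 hours) = 0.2821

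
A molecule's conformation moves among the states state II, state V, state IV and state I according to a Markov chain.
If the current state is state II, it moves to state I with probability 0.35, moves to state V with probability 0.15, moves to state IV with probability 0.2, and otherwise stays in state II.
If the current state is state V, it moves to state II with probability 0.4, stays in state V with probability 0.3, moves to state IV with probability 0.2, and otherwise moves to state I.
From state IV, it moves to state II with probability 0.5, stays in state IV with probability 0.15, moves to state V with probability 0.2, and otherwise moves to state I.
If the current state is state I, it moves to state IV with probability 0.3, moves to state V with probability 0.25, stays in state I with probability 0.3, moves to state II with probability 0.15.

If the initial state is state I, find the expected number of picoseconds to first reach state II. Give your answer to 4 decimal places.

3.3747

Let t(s) be the expected number of picoseconds to first reach state II from state s, with t(state II) = 0. Conditioning on the first picosecond:
t(state V) = 1 + 0.3·t(state V) + 0.2·t(state IV) + 0.1·t(state I)
t(state IV) = 1 + 0.2·t(state V) + 0.15·t(state IV) + 0.15·t(state I)
t(state I) = 1 + 0.25·t(state V) + 0.3·t(state IV) + 0.3·t(state I)
Solving: t(state V) = 2.5912, t(state IV) = 2.3817, t(state I) = 3.3747.
Expected picoseconds from state I to state II: 3.3747.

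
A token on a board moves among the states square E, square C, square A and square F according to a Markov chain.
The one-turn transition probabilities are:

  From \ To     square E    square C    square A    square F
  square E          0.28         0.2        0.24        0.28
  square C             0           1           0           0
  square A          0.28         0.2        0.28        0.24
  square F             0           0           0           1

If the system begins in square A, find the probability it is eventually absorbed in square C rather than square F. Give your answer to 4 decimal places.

Let h(s) be the probability of absorption at square C starting from transient state s. Then h(square C) = 1 and h(square F) = 0. By first-step analysis:
h(square E) = 0.28·h(square E) + 0.2·1 + 0.24·h(square A) + 0.28·0
h(square A) = 0.28·h(square E) + 0.2·1 + 0.28·h(square A) + 0.24·0
Solving: h(square E) = 0.4255, h(square A) = 0.4433.
Starting from square A, the probability is 0.4433.

0.4433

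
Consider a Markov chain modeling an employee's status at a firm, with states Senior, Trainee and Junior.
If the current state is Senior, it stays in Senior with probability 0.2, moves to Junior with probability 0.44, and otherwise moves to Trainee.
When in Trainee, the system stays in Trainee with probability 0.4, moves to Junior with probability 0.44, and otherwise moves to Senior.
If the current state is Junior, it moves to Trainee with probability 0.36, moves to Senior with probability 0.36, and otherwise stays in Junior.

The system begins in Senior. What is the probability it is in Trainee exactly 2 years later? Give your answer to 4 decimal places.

Sum over the intermediate state after 1 year:
P = P(Senior→Senior)·P(Senior→Trainee) + P(Senior→Trainee)·P(Trainee→Trainee) + P(Senior→Junior)·P(Junior→Trainee)
  = 0.2×0.36 + 0.36×0.4 + 0.44×0.36
  = 0.0720 + 0.1440 + 0.1584 = 0.3744

0.3744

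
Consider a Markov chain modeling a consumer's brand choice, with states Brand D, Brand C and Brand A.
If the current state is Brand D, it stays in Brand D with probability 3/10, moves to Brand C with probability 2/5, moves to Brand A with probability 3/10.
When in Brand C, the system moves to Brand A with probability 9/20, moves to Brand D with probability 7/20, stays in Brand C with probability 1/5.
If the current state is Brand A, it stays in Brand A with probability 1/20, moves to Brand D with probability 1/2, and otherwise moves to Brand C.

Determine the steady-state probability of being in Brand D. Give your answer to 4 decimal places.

Let the stationary distribution be π with π = πP and π_1 + π_2 + π_3 = 1.
π_1 = 0.3·π_1 + 0.35·π_2 + 0.5·π_3
π_2 = 0.4·π_1 + 0.2·π_2 + 0.45·π_3
Solving with the normalization constraint gives π = (0.3735, 0.3451, 0.2814).
So the stationary probability of Brand D is 0.3735.

0.3735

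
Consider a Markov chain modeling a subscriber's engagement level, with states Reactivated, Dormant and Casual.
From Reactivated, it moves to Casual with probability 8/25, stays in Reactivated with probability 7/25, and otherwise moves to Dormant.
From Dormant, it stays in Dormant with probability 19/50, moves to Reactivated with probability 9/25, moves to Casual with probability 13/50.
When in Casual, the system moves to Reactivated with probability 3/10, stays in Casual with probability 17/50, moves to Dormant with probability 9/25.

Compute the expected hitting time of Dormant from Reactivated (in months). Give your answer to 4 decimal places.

2.5844

Let t(s) be the expected number of months to first reach Dormant from state s, with t(Dormant) = 0. Conditioning on the first month:
t(Reactivated) = 1 + 0.28·t(Reactivated) + 0.32·t(Casual)
t(Casual) = 1 + 0.3·t(Reactivated) + 0.34·t(Casual)
Solving: t(Reactivated) = 2.5844, t(Casual) = 2.6899.
Expected months from Reactivated to Dormant: 2.5844.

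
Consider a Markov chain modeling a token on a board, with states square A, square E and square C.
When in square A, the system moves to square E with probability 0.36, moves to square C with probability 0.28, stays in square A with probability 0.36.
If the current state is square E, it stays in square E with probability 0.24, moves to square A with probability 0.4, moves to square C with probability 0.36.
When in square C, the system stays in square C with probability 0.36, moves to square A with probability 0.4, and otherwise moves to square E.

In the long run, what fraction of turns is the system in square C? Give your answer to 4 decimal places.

Let the stationary distribution be π with π = πP and π_1 + π_2 + π_3 = 1.
π_1 = 0.36·π_1 + 0.4·π_2 + 0.4·π_3
π_2 = 0.36·π_1 + 0.24·π_2 + 0.24·π_3
Solving with the normalization constraint gives π = (0.3846, 0.2862, 0.3292).
So the stationary probability of square C is 0.3292.

0.3292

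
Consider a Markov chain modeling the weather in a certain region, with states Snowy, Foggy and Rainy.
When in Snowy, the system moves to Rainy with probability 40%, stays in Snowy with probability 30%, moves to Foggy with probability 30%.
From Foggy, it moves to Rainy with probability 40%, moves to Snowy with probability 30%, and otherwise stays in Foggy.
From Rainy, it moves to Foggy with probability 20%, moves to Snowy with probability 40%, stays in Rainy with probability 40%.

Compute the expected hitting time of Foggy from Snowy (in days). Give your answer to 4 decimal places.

Let t(s) be the expected number of days to first reach Foggy from state s, with t(Foggy) = 0. Conditioning on the first day:
t(Snowy) = 1 + 0.3·t(Snowy) + 0.4·t(Rainy)
t(Rainy) = 1 + 0.4·t(Snowy) + 0.4·t(Rainy)
Solving: t(Snowy) = 3.8462, t(Rainy) = 4.2308.
Expected days from Snowy to Foggy: 3.8462.

3.8462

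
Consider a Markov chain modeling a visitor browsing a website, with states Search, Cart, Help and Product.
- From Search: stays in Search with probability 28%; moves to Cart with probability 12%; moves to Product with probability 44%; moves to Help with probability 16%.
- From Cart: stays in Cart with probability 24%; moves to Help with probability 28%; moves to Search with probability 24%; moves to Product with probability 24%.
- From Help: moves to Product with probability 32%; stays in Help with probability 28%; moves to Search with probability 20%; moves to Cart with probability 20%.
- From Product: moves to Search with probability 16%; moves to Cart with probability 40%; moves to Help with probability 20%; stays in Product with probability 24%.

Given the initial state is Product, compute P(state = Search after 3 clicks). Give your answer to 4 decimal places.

Propagate the distribution vector 3 clicks from Product.
After 0 clicks: (0.0000, 0.0000, 0.0000, 1.0000)
After 1 click: (0.1600, 0.4000, 0.2000, 0.2400)
After 2 clicks: (0.2192, 0.2512, 0.2416, 0.2880)
After 3 clicks: (0.2161, 0.2501, 0.2307, 0.3032)
P(in Search after 3 clicks) = 0.2161

0.2161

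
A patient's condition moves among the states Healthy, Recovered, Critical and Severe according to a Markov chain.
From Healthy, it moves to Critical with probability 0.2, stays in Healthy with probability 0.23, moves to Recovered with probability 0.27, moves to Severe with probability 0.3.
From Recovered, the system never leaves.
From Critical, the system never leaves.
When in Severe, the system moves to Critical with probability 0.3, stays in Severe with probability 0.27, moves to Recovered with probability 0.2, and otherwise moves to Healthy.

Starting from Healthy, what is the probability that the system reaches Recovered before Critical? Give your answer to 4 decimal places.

Let h(s) be the probability of absorption at Recovered starting from transient state s. Then h(Recovered) = 1 and h(Critical) = 0. By first-step analysis:
h(Healthy) = 0.23·h(Healthy) + 0.27·1 + 0.2·0 + 0.3·h(Severe)
h(Severe) = 0.23·h(Healthy) + 0.2·1 + 0.3·0 + 0.27·h(Severe)
Solving: h(Healthy) = 0.5214, h(Severe) = 0.4382.
Starting from Healthy, the probability is 0.5214.

0.5214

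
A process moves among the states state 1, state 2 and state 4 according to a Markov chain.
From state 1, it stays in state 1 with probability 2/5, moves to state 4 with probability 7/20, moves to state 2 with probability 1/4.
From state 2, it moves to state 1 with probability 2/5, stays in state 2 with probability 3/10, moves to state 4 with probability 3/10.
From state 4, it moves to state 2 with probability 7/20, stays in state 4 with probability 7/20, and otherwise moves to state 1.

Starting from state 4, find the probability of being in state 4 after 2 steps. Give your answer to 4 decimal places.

0.3325

Sum over the intermediate state after 1 step:
P = P(state 4→state 1)·P(state 1→state 4) + P(state 4→state 2)·P(state 2→state 4) + P(state 4→state 4)·P(state 4→state 4)
  = 0.3×0.35 + 0.35×0.3 + 0.35×0.35
  = 0.1050 + 0.1050 + 0.1225 = 0.3325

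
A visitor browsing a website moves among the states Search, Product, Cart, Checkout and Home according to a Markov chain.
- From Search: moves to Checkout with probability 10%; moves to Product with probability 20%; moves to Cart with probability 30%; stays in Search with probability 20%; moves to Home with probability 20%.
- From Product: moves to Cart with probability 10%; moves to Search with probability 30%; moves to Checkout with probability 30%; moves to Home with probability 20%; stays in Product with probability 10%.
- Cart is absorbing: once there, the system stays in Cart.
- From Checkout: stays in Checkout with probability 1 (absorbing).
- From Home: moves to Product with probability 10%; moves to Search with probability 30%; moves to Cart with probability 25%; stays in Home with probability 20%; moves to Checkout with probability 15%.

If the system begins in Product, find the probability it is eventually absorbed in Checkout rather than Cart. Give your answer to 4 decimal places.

0.5386

Let h(s) be the probability of absorption at Checkout starting from transient state s. Then h(Checkout) = 1 and h(Cart) = 0. By first-step analysis:
h(Search) = 0.2·h(Search) + 0.2·h(Product) + 0.3·0 + 0.1·1 + 0.2·h(Home)
h(Product) = 0.3·h(Search) + 0.1·h(Product) + 0.1·0 + 0.3·1 + 0.2·h(Home)
h(Home) = 0.3·h(Search) + 0.1·h(Product) + 0.25·0 + 0.15·1 + 0.2·h(Home)
Solving: h(Search) = 0.3568, h(Product) = 0.5386, h(Home) = 0.3886.
Starting from Product, the probability is 0.5386.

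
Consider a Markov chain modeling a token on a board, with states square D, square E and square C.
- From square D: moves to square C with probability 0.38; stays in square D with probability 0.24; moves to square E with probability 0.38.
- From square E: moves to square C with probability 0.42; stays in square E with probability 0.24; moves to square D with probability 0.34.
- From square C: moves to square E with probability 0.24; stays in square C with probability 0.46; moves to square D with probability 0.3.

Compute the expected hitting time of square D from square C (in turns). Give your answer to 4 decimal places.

3.2300

Let t(s) be the expected number of turns to first reach square D from state s, with t(square D) = 0. Conditioning on the first turn:
t(square E) = 1 + 0.24·t(square E) + 0.42·t(square C)
t(square C) = 1 + 0.24·t(square E) + 0.46·t(square C)
Solving: t(square E) = 3.1008, t(square C) = 3.2300.
Expected turns from square C to square D: 3.2300.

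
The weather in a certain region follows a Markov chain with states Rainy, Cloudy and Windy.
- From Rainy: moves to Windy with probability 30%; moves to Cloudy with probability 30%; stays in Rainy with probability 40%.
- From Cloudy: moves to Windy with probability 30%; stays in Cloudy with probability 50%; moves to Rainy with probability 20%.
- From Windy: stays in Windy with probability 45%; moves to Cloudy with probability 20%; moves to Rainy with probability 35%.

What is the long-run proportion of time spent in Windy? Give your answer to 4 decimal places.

Let the stationary distribution be π with π = πP and π_1 + π_2 + π_3 = 1.
π_1 = 0.4·π_1 + 0.2·π_2 + 0.35·π_3
π_2 = 0.3·π_1 + 0.5·π_2 + 0.2·π_3
Solving with the normalization constraint gives π = (0.3162, 0.3309, 0.3529).
So the stationary probability of Windy is 0.3529.

0.3529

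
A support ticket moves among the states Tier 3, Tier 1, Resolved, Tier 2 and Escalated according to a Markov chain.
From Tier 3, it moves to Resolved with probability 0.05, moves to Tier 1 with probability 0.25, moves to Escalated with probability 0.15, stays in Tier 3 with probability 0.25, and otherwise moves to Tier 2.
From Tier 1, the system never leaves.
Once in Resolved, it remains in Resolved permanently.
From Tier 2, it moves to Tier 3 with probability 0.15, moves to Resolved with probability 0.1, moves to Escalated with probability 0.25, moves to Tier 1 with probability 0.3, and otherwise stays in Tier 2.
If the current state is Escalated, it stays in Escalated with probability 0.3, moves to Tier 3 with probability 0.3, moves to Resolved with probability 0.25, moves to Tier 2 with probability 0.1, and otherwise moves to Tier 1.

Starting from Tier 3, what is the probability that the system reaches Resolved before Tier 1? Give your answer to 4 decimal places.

0.3172

Let h(s) be the probability of absorption at Resolved starting from transient state s. Then h(Resolved) = 1 and h(Tier 1) = 0. By first-step analysis:
h(Tier 3) = 0.25·h(Tier 3) + 0.25·0 + 0.05·1 + 0.3·h(Tier 2) + 0.15·h(Escalated)
h(Tier 2) = 0.15·h(Tier 3) + 0.3·0 + 0.1·1 + 0.2·h(Tier 2) + 0.25·h(Escalated)
h(Escalated) = 0.3·h(Tier 3) + 0.05·0 + 0.25·1 + 0.1·h(Tier 2) + 0.3·h(Escalated)
Solving: h(Tier 3) = 0.3172, h(Tier 2) = 0.3544, h(Escalated) = 0.5437.
Starting from Tier 3, the probability is 0.3172.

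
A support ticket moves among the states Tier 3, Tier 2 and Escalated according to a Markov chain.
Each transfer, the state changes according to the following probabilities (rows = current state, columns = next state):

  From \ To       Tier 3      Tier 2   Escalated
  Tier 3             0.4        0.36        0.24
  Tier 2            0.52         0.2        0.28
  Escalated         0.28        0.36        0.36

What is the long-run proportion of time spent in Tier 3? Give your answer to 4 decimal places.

0.4028

Let the stationary distribution be π with π = πP and π_1 + π_2 + π_3 = 1.
π_1 = 0.4·π_1 + 0.52·π_2 + 0.28·π_3
π_2 = 0.36·π_1 + 0.2·π_2 + 0.36·π_3
Solving with the normalization constraint gives π = (0.4028, 0.3103, 0.2868).
So the stationary probability of Tier 3 is 0.4028.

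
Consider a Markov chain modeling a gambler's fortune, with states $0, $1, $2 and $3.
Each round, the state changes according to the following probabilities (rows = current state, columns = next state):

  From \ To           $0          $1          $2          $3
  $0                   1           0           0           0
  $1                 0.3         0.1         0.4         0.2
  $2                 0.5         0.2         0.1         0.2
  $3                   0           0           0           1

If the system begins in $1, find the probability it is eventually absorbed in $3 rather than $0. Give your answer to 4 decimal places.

0.3562

Let h(s) be the probability of absorption at $3 starting from transient state s. Then h($3) = 1 and h($0) = 0. By first-step analysis:
h($1) = 0.3·0 + 0.1·h($1) + 0.4·h($2) + 0.2·1
h($2) = 0.5·0 + 0.2·h($1) + 0.1·h($2) + 0.2·1
Solving: h($1) = 0.3562, h($2) = 0.3014.
Starting from $1, the probability is 0.3562.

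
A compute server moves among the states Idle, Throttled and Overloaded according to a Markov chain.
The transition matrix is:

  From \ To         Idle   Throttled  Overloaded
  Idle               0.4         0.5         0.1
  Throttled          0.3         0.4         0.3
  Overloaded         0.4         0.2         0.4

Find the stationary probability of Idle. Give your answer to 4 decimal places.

0.3614

Let the stationary distribution be π with π = πP and π_1 + π_2 + π_3 = 1.
π_1 = 0.4·π_1 + 0.3·π_2 + 0.4·π_3
π_2 = 0.5·π_1 + 0.4·π_2 + 0.2·π_3
Solving with the normalization constraint gives π = (0.3614, 0.3855, 0.2530).
So the stationary probability of Idle is 0.3614.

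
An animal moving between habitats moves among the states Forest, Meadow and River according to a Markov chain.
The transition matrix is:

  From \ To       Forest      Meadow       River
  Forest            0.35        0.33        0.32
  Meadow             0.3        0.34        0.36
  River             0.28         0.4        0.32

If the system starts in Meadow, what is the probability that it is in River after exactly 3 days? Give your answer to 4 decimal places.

Propagate the distribution vector 3 days from Meadow.
After 0 days: (0.0000, 1.0000, 0.0000)
After 1 day: (0.3000, 0.3400, 0.3600)
After 2 days: (0.3078, 0.3586, 0.3336)
After 3 days: (0.3087, 0.3569, 0.3343)
P(in River after 3 days) = 0.3343

0.3343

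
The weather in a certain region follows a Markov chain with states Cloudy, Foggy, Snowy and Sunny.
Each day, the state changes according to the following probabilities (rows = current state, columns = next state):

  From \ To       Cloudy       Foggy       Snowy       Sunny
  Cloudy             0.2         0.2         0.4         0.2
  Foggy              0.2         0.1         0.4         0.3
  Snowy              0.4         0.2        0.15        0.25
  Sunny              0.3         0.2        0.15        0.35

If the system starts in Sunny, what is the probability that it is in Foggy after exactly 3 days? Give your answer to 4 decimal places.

0.1820

Propagate the distribution vector 3 days from Sunny.
After 0 days: (0.0000, 0.0000, 0.0000, 1.0000)
After 1 day: (0.3000, 0.2000, 0.1500, 0.3500)
After 2 days: (0.2650, 0.1800, 0.2750, 0.2800)
After 3 days: (0.2830, 0.1820, 0.2613, 0.2738)
P(in Foggy after 3 days) = 0.1820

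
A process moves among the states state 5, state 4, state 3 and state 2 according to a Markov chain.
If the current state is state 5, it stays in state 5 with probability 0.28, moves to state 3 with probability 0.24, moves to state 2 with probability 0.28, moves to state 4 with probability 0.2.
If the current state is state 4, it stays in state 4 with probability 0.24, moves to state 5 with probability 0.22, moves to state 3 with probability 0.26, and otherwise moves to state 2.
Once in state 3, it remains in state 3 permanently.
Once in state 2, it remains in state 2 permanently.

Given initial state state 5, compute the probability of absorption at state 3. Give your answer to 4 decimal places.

0.4658

Let h(s) be the probability of absorption at state 3 starting from transient state s. Then h(state 3) = 1 and h(state 2) = 0. By first-step analysis:
h(state 5) = 0.28·h(state 5) + 0.2·h(state 4) + 0.24·1 + 0.28·0
h(state 4) = 0.22·h(state 5) + 0.24·h(state 4) + 0.26·1 + 0.28·0
Solving: h(state 5) = 0.4658, h(state 4) = 0.4769.
Starting from state 5, the probability is 0.4658.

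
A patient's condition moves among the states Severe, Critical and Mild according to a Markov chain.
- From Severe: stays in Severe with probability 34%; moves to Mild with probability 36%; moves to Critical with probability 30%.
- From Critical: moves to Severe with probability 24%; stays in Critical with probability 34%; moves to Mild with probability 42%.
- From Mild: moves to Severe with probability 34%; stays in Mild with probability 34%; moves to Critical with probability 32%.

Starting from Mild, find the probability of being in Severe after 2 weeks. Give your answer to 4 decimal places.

0.3080

Sum over the intermediate state after 1 week:
P = P(Mild→Severe)·P(Severe→Severe) + P(Mild→Critical)·P(Critical→Severe) + P(Mild→Mild)·P(Mild→Severe)
  = 0.34×0.34 + 0.32×0.24 + 0.34×0.34
  = 0.1156 + 0.0768 + 0.1156 = 0.3080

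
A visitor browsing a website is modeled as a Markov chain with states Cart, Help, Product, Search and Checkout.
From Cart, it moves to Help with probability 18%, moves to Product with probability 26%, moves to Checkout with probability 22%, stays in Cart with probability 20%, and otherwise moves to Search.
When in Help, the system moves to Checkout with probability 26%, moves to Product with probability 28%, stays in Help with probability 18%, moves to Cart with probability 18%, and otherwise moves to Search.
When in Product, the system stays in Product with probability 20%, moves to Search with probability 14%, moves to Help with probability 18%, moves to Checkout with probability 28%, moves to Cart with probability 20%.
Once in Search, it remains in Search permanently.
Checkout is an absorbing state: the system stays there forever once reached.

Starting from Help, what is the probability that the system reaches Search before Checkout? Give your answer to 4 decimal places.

0.3138

Let h(s) be the probability of absorption at Search starting from transient state s. Then h(Search) = 1 and h(Checkout) = 0. By first-step analysis:
h(Cart) = 0.2·h(Cart) + 0.18·h(Help) + 0.26·h(Product) + 0.14·1 + 0.22·0
h(Help) = 0.18·h(Cart) + 0.18·h(Help) + 0.28·h(Product) + 0.1·1 + 0.26·0
h(Product) = 0.2·h(Cart) + 0.18·h(Help) + 0.2·h(Product) + 0.14·1 + 0.28·0
Solving: h(Cart) = 0.3542, h(Help) = 0.3138, h(Product) = 0.3342.
Starting from Help, the probability is 0.3138.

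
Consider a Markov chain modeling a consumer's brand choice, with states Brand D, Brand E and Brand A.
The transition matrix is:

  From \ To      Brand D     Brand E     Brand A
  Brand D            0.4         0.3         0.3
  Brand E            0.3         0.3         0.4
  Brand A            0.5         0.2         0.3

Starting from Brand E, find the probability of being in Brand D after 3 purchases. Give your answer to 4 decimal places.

0.4070

Propagate the distribution vector 3 purchases from Brand E.
After 0 purchases: (0.0000, 1.0000, 0.0000)
After 1 purchase: (0.3000, 0.3000, 0.4000)
After 2 purchases: (0.4100, 0.2600, 0.3300)
After 3 purchases: (0.4070, 0.2670, 0.3260)
P(in Brand D after 3 purchases) = 0.4070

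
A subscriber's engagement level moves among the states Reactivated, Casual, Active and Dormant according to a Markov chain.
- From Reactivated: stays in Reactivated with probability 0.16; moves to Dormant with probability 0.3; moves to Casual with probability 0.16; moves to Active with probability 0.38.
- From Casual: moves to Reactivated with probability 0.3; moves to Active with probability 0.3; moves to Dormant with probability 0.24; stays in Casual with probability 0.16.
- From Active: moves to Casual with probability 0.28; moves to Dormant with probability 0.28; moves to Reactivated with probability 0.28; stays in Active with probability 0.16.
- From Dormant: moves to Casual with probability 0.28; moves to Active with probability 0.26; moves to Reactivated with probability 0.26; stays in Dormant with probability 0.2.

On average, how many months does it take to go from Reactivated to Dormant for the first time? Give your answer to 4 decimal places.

Let t(s) be the expected number of months to first reach Dormant from state s, with t(Dormant) = 0. Conditioning on the first month:
t(Reactivated) = 1 + 0.16·t(Reactivated) + 0.16·t(Casual) + 0.38·t(Active)
t(Casual) = 1 + 0.3·t(Reactivated) + 0.16·t(Casual) + 0.3·t(Active)
t(Active) = 1 + 0.28·t(Reactivated) + 0.28·t(Casual) + 0.16·t(Active)
Solving: t(Reactivated) = 3.5426, t(Casual) = 3.7489, t(Active) = 3.6210.
Expected months from Reactivated to Dormant: 3.5426.

3.5426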